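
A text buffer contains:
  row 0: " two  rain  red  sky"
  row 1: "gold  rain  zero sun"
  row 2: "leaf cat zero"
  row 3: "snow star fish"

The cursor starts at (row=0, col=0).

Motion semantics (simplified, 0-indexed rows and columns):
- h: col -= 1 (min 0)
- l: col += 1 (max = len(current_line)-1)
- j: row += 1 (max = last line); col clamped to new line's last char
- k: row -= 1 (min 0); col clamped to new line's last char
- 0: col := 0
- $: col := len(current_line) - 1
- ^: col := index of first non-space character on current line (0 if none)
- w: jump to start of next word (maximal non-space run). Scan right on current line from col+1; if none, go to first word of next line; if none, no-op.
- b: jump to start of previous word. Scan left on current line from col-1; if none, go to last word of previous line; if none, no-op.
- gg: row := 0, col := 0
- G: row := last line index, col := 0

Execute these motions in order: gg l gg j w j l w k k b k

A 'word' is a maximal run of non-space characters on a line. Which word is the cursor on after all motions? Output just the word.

Answer: rain

Derivation:
After 1 (gg): row=0 col=0 char='_'
After 2 (l): row=0 col=1 char='t'
After 3 (gg): row=0 col=0 char='_'
After 4 (j): row=1 col=0 char='g'
After 5 (w): row=1 col=6 char='r'
After 6 (j): row=2 col=6 char='a'
After 7 (l): row=2 col=7 char='t'
After 8 (w): row=2 col=9 char='z'
After 9 (k): row=1 col=9 char='n'
After 10 (k): row=0 col=9 char='n'
After 11 (b): row=0 col=6 char='r'
After 12 (k): row=0 col=6 char='r'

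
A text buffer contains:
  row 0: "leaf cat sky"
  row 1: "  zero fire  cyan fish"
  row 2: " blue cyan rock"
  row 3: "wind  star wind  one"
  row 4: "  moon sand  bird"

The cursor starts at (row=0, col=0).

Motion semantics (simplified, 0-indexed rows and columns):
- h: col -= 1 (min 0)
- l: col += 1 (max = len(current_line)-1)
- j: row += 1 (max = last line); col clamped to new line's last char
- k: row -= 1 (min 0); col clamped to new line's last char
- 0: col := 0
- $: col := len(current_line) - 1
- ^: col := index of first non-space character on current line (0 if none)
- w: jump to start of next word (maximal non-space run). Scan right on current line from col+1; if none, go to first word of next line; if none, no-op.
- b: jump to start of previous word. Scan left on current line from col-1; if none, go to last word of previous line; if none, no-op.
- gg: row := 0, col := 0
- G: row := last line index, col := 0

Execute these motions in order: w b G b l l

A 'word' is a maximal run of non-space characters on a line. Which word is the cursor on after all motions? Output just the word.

Answer: one

Derivation:
After 1 (w): row=0 col=5 char='c'
After 2 (b): row=0 col=0 char='l'
After 3 (G): row=4 col=0 char='_'
After 4 (b): row=3 col=17 char='o'
After 5 (l): row=3 col=18 char='n'
After 6 (l): row=3 col=19 char='e'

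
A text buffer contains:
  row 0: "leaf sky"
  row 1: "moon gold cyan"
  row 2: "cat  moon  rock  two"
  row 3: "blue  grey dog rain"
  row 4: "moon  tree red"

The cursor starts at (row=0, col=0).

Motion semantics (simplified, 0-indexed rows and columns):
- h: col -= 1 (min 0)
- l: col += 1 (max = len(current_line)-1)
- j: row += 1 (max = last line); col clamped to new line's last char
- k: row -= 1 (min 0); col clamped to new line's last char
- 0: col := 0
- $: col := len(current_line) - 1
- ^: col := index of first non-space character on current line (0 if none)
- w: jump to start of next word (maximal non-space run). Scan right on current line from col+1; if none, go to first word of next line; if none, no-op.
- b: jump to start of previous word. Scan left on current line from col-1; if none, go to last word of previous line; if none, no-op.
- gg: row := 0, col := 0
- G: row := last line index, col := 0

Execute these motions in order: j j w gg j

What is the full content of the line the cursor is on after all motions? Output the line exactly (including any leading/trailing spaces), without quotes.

After 1 (j): row=1 col=0 char='m'
After 2 (j): row=2 col=0 char='c'
After 3 (w): row=2 col=5 char='m'
After 4 (gg): row=0 col=0 char='l'
After 5 (j): row=1 col=0 char='m'

Answer: moon gold cyan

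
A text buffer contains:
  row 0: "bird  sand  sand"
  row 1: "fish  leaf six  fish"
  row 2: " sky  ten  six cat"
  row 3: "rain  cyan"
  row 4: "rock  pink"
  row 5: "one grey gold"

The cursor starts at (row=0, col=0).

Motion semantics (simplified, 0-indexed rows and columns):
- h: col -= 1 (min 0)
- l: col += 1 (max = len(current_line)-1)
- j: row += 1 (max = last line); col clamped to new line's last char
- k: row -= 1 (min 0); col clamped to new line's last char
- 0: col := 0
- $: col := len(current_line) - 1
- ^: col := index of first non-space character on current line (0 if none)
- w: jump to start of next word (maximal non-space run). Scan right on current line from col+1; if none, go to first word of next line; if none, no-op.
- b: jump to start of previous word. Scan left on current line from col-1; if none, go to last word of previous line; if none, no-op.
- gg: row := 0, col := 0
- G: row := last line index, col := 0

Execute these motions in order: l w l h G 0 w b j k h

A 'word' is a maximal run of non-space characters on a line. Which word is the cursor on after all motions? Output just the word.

Answer: rock

Derivation:
After 1 (l): row=0 col=1 char='i'
After 2 (w): row=0 col=6 char='s'
After 3 (l): row=0 col=7 char='a'
After 4 (h): row=0 col=6 char='s'
After 5 (G): row=5 col=0 char='o'
After 6 (0): row=5 col=0 char='o'
After 7 (w): row=5 col=4 char='g'
After 8 (b): row=5 col=0 char='o'
After 9 (j): row=5 col=0 char='o'
After 10 (k): row=4 col=0 char='r'
After 11 (h): row=4 col=0 char='r'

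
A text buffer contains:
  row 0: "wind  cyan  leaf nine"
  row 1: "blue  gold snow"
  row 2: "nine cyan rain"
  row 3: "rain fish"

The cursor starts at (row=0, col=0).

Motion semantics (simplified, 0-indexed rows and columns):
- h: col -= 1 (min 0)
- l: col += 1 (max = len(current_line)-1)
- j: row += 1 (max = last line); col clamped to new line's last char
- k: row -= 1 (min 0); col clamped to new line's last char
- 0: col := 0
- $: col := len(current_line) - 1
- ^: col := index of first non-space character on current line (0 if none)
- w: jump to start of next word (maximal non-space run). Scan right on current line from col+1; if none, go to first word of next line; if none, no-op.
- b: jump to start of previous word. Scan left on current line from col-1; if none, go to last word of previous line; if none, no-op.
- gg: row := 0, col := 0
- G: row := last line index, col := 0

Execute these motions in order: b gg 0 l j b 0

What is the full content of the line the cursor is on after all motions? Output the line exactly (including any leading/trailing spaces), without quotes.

After 1 (b): row=0 col=0 char='w'
After 2 (gg): row=0 col=0 char='w'
After 3 (0): row=0 col=0 char='w'
After 4 (l): row=0 col=1 char='i'
After 5 (j): row=1 col=1 char='l'
After 6 (b): row=1 col=0 char='b'
After 7 (0): row=1 col=0 char='b'

Answer: blue  gold snow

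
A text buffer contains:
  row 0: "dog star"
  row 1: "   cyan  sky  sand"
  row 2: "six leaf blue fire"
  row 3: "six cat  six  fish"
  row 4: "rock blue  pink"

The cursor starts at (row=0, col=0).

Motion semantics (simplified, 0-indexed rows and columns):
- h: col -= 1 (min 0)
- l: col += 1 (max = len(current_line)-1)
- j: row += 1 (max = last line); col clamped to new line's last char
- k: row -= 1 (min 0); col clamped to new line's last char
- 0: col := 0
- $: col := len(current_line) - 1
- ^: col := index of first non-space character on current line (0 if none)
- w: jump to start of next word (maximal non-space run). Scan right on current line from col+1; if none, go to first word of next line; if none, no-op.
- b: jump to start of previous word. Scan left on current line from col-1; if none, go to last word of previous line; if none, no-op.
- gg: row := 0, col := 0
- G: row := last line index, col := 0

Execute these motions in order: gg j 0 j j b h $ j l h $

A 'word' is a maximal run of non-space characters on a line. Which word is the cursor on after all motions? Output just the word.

After 1 (gg): row=0 col=0 char='d'
After 2 (j): row=1 col=0 char='_'
After 3 (0): row=1 col=0 char='_'
After 4 (j): row=2 col=0 char='s'
After 5 (j): row=3 col=0 char='s'
After 6 (b): row=2 col=14 char='f'
After 7 (h): row=2 col=13 char='_'
After 8 ($): row=2 col=17 char='e'
After 9 (j): row=3 col=17 char='h'
After 10 (l): row=3 col=17 char='h'
After 11 (h): row=3 col=16 char='s'
After 12 ($): row=3 col=17 char='h'

Answer: fish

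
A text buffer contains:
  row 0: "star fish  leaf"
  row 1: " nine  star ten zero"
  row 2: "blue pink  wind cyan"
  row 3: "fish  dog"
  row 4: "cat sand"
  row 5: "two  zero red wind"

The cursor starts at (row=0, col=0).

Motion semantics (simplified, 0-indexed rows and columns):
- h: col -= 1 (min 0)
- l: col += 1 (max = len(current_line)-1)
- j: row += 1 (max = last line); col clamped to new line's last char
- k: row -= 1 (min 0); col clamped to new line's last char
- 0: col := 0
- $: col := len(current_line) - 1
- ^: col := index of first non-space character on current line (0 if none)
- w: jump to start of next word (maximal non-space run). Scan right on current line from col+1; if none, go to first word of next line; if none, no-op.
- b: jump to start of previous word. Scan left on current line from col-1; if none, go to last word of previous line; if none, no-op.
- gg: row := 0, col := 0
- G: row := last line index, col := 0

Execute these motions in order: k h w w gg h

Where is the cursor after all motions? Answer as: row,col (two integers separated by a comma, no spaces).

After 1 (k): row=0 col=0 char='s'
After 2 (h): row=0 col=0 char='s'
After 3 (w): row=0 col=5 char='f'
After 4 (w): row=0 col=11 char='l'
After 5 (gg): row=0 col=0 char='s'
After 6 (h): row=0 col=0 char='s'

Answer: 0,0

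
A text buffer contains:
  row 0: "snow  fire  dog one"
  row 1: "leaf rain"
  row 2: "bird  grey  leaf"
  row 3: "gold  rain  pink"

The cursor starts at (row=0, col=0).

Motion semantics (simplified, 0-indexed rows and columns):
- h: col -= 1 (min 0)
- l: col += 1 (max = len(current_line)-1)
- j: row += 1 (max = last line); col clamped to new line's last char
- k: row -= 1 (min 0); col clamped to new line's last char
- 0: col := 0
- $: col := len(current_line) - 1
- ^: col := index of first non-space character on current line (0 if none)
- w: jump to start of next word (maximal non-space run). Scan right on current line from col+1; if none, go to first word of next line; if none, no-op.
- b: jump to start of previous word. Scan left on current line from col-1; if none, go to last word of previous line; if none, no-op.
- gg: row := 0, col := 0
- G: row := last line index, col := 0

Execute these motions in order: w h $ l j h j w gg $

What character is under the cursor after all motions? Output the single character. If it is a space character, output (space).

After 1 (w): row=0 col=6 char='f'
After 2 (h): row=0 col=5 char='_'
After 3 ($): row=0 col=18 char='e'
After 4 (l): row=0 col=18 char='e'
After 5 (j): row=1 col=8 char='n'
After 6 (h): row=1 col=7 char='i'
After 7 (j): row=2 col=7 char='r'
After 8 (w): row=2 col=12 char='l'
After 9 (gg): row=0 col=0 char='s'
After 10 ($): row=0 col=18 char='e'

Answer: e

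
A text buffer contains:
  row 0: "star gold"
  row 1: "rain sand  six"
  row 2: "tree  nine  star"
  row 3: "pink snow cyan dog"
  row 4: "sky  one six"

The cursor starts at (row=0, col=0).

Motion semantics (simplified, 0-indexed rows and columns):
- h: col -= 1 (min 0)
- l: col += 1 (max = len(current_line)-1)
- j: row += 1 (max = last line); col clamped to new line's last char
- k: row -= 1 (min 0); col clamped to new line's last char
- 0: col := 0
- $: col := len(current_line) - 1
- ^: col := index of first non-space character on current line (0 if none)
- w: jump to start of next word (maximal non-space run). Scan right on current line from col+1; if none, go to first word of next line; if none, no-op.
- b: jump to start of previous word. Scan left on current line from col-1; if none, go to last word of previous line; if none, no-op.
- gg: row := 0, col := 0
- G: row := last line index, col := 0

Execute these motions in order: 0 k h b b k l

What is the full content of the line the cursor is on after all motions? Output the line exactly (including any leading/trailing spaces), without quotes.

Answer: star gold

Derivation:
After 1 (0): row=0 col=0 char='s'
After 2 (k): row=0 col=0 char='s'
After 3 (h): row=0 col=0 char='s'
After 4 (b): row=0 col=0 char='s'
After 5 (b): row=0 col=0 char='s'
After 6 (k): row=0 col=0 char='s'
After 7 (l): row=0 col=1 char='t'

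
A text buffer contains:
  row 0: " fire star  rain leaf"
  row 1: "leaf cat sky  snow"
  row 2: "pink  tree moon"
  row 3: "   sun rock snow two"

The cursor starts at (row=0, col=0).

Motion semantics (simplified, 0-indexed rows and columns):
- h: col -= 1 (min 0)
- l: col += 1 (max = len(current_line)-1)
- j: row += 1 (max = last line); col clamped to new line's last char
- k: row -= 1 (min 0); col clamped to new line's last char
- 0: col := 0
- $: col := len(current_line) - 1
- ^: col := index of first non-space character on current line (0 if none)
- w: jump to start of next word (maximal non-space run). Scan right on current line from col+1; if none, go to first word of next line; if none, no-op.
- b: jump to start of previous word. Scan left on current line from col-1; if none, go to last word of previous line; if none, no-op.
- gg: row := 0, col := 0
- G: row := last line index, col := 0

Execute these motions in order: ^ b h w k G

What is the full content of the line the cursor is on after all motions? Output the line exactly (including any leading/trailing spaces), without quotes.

After 1 (^): row=0 col=1 char='f'
After 2 (b): row=0 col=1 char='f'
After 3 (h): row=0 col=0 char='_'
After 4 (w): row=0 col=1 char='f'
After 5 (k): row=0 col=1 char='f'
After 6 (G): row=3 col=0 char='_'

Answer:    sun rock snow two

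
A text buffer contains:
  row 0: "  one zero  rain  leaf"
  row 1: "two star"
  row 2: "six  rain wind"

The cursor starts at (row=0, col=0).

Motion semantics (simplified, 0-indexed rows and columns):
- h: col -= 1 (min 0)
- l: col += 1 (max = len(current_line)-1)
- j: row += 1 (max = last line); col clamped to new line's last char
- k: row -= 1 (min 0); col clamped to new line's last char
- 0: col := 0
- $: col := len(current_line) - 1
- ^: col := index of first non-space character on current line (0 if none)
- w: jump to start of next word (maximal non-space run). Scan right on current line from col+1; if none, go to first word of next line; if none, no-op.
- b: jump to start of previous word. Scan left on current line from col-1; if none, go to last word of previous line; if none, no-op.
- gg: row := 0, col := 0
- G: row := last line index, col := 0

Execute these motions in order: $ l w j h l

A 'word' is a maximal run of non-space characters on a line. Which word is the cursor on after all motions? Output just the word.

After 1 ($): row=0 col=21 char='f'
After 2 (l): row=0 col=21 char='f'
After 3 (w): row=1 col=0 char='t'
After 4 (j): row=2 col=0 char='s'
After 5 (h): row=2 col=0 char='s'
After 6 (l): row=2 col=1 char='i'

Answer: six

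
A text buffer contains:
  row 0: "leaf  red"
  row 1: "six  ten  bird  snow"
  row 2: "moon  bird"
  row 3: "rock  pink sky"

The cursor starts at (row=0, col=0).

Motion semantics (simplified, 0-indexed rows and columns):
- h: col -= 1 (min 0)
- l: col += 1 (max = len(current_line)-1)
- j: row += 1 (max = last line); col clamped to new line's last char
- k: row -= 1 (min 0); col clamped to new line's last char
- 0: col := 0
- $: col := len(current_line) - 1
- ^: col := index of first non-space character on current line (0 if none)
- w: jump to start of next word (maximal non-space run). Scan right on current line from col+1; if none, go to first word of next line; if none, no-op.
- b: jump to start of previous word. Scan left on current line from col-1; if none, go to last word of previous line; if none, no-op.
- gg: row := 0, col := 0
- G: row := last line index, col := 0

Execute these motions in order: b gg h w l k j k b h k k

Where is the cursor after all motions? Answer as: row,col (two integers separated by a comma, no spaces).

Answer: 0,5

Derivation:
After 1 (b): row=0 col=0 char='l'
After 2 (gg): row=0 col=0 char='l'
After 3 (h): row=0 col=0 char='l'
After 4 (w): row=0 col=6 char='r'
After 5 (l): row=0 col=7 char='e'
After 6 (k): row=0 col=7 char='e'
After 7 (j): row=1 col=7 char='n'
After 8 (k): row=0 col=7 char='e'
After 9 (b): row=0 col=6 char='r'
After 10 (h): row=0 col=5 char='_'
After 11 (k): row=0 col=5 char='_'
After 12 (k): row=0 col=5 char='_'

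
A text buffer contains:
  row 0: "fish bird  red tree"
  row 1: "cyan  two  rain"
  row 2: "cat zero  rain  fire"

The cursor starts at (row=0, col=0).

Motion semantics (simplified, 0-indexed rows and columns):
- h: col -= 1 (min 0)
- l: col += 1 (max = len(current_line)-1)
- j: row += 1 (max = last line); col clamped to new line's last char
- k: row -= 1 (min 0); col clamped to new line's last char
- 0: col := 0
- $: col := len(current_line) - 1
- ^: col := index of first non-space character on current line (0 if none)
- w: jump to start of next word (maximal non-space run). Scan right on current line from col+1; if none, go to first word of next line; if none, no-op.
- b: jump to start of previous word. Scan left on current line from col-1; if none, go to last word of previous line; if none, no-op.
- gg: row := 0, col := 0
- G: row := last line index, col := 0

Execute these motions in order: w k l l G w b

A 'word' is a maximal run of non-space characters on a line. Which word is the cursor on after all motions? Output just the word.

After 1 (w): row=0 col=5 char='b'
After 2 (k): row=0 col=5 char='b'
After 3 (l): row=0 col=6 char='i'
After 4 (l): row=0 col=7 char='r'
After 5 (G): row=2 col=0 char='c'
After 6 (w): row=2 col=4 char='z'
After 7 (b): row=2 col=0 char='c'

Answer: cat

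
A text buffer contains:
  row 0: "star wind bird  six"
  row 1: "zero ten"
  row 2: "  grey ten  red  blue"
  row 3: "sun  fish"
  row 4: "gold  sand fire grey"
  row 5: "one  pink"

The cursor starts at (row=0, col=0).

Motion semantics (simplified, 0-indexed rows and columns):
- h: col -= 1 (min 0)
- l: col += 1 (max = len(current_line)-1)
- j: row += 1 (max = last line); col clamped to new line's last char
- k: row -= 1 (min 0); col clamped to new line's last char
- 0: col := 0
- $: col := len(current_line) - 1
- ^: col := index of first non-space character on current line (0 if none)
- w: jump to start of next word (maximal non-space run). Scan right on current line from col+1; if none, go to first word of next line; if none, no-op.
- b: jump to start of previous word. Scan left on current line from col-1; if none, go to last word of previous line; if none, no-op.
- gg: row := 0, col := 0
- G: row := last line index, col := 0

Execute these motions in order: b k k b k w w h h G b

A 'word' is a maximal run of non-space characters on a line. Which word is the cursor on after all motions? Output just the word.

Answer: grey

Derivation:
After 1 (b): row=0 col=0 char='s'
After 2 (k): row=0 col=0 char='s'
After 3 (k): row=0 col=0 char='s'
After 4 (b): row=0 col=0 char='s'
After 5 (k): row=0 col=0 char='s'
After 6 (w): row=0 col=5 char='w'
After 7 (w): row=0 col=10 char='b'
After 8 (h): row=0 col=9 char='_'
After 9 (h): row=0 col=8 char='d'
After 10 (G): row=5 col=0 char='o'
After 11 (b): row=4 col=16 char='g'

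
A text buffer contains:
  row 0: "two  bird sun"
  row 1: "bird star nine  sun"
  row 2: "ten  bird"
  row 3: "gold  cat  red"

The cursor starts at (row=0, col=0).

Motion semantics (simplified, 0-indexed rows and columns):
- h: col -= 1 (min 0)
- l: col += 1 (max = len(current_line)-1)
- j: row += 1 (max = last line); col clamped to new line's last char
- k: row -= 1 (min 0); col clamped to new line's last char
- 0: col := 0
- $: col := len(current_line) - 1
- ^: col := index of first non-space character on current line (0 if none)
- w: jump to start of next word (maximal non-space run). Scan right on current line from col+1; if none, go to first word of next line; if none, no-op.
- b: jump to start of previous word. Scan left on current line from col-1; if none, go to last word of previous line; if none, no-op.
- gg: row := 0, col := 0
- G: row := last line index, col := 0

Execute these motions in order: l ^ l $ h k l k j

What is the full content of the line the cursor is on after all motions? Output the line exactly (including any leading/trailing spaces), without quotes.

After 1 (l): row=0 col=1 char='w'
After 2 (^): row=0 col=0 char='t'
After 3 (l): row=0 col=1 char='w'
After 4 ($): row=0 col=12 char='n'
After 5 (h): row=0 col=11 char='u'
After 6 (k): row=0 col=11 char='u'
After 7 (l): row=0 col=12 char='n'
After 8 (k): row=0 col=12 char='n'
After 9 (j): row=1 col=12 char='n'

Answer: bird star nine  sun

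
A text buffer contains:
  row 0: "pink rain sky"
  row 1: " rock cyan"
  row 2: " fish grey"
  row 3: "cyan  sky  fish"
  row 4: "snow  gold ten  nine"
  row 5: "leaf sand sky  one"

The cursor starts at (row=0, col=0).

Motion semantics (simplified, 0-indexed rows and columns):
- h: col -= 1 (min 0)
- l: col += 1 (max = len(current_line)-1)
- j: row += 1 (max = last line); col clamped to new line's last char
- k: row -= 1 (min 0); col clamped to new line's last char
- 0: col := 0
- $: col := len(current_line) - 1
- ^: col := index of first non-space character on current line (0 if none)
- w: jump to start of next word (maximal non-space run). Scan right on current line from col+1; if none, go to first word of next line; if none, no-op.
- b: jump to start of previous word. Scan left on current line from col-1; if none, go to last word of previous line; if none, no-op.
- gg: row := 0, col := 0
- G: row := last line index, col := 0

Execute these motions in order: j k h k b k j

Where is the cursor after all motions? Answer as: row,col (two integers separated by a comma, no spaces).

Answer: 1,0

Derivation:
After 1 (j): row=1 col=0 char='_'
After 2 (k): row=0 col=0 char='p'
After 3 (h): row=0 col=0 char='p'
After 4 (k): row=0 col=0 char='p'
After 5 (b): row=0 col=0 char='p'
After 6 (k): row=0 col=0 char='p'
After 7 (j): row=1 col=0 char='_'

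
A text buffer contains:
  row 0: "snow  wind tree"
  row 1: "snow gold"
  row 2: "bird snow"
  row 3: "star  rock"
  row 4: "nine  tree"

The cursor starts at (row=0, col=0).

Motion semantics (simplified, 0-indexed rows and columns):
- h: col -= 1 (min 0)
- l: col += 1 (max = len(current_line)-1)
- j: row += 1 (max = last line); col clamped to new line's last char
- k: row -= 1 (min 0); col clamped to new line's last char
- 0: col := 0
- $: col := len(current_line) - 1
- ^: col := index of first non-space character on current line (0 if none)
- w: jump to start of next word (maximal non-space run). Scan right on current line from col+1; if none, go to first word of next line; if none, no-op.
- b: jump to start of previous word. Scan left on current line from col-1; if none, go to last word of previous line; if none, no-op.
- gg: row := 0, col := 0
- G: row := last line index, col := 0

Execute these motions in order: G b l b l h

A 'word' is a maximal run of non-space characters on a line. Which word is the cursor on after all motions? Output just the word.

Answer: rock

Derivation:
After 1 (G): row=4 col=0 char='n'
After 2 (b): row=3 col=6 char='r'
After 3 (l): row=3 col=7 char='o'
After 4 (b): row=3 col=6 char='r'
After 5 (l): row=3 col=7 char='o'
After 6 (h): row=3 col=6 char='r'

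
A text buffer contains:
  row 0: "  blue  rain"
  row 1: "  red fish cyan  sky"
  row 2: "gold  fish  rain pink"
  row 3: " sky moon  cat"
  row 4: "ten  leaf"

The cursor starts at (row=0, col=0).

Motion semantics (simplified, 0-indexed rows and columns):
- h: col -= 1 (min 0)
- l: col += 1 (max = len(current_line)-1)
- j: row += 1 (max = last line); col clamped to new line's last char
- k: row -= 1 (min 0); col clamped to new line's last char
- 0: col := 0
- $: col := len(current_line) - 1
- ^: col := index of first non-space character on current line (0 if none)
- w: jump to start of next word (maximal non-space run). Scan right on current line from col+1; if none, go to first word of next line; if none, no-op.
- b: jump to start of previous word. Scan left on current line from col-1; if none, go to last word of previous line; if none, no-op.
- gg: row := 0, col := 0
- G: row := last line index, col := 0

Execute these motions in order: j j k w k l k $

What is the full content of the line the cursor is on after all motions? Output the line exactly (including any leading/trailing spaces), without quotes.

After 1 (j): row=1 col=0 char='_'
After 2 (j): row=2 col=0 char='g'
After 3 (k): row=1 col=0 char='_'
After 4 (w): row=1 col=2 char='r'
After 5 (k): row=0 col=2 char='b'
After 6 (l): row=0 col=3 char='l'
After 7 (k): row=0 col=3 char='l'
After 8 ($): row=0 col=11 char='n'

Answer:   blue  rain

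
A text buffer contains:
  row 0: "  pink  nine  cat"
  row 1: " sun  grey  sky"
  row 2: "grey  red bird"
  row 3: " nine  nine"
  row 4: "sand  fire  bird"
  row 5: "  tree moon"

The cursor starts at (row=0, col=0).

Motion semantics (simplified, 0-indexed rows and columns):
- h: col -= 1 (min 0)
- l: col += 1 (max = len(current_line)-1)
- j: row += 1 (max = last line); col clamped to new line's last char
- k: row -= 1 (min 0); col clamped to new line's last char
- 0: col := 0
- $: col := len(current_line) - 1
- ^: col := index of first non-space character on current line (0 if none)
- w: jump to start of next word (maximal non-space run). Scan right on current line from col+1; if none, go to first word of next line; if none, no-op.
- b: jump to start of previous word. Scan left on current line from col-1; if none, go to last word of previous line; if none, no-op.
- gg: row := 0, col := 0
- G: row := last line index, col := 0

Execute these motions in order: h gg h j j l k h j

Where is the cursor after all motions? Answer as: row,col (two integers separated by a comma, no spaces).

After 1 (h): row=0 col=0 char='_'
After 2 (gg): row=0 col=0 char='_'
After 3 (h): row=0 col=0 char='_'
After 4 (j): row=1 col=0 char='_'
After 5 (j): row=2 col=0 char='g'
After 6 (l): row=2 col=1 char='r'
After 7 (k): row=1 col=1 char='s'
After 8 (h): row=1 col=0 char='_'
After 9 (j): row=2 col=0 char='g'

Answer: 2,0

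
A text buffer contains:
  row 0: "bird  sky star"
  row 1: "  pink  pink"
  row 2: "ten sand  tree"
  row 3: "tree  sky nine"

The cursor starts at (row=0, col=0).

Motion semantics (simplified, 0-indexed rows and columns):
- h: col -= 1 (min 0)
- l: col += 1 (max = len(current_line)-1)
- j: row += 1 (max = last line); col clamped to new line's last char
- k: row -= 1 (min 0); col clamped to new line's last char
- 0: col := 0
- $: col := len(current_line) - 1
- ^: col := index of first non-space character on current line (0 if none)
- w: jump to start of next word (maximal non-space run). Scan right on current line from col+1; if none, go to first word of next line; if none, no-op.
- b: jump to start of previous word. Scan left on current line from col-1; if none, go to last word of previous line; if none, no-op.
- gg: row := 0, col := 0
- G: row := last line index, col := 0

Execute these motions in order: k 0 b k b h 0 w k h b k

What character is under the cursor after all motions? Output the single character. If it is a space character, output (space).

After 1 (k): row=0 col=0 char='b'
After 2 (0): row=0 col=0 char='b'
After 3 (b): row=0 col=0 char='b'
After 4 (k): row=0 col=0 char='b'
After 5 (b): row=0 col=0 char='b'
After 6 (h): row=0 col=0 char='b'
After 7 (0): row=0 col=0 char='b'
After 8 (w): row=0 col=6 char='s'
After 9 (k): row=0 col=6 char='s'
After 10 (h): row=0 col=5 char='_'
After 11 (b): row=0 col=0 char='b'
After 12 (k): row=0 col=0 char='b'

Answer: b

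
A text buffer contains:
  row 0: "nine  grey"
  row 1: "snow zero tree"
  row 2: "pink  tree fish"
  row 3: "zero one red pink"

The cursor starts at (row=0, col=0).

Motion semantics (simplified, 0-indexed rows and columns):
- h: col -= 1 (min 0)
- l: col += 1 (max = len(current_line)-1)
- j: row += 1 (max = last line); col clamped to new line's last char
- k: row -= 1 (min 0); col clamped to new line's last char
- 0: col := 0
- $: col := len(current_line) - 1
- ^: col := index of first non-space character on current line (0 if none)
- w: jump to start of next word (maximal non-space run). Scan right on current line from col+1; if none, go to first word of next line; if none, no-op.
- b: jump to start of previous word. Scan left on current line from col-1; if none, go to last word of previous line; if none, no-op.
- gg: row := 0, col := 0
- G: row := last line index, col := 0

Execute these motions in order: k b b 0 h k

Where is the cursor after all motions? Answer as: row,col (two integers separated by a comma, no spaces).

After 1 (k): row=0 col=0 char='n'
After 2 (b): row=0 col=0 char='n'
After 3 (b): row=0 col=0 char='n'
After 4 (0): row=0 col=0 char='n'
After 5 (h): row=0 col=0 char='n'
After 6 (k): row=0 col=0 char='n'

Answer: 0,0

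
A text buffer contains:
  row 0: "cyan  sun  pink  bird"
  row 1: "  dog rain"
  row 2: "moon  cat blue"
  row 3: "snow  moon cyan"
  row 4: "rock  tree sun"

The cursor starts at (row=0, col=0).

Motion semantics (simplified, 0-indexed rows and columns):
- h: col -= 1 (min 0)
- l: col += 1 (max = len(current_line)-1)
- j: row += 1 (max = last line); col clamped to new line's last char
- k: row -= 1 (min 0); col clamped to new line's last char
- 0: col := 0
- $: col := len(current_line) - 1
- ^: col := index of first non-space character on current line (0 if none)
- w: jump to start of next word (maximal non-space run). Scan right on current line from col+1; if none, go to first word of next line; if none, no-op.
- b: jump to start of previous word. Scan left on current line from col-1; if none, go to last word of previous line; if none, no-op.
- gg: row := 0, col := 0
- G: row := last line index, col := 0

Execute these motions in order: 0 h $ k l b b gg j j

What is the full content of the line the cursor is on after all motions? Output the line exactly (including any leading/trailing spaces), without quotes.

After 1 (0): row=0 col=0 char='c'
After 2 (h): row=0 col=0 char='c'
After 3 ($): row=0 col=20 char='d'
After 4 (k): row=0 col=20 char='d'
After 5 (l): row=0 col=20 char='d'
After 6 (b): row=0 col=17 char='b'
After 7 (b): row=0 col=11 char='p'
After 8 (gg): row=0 col=0 char='c'
After 9 (j): row=1 col=0 char='_'
After 10 (j): row=2 col=0 char='m'

Answer: moon  cat blue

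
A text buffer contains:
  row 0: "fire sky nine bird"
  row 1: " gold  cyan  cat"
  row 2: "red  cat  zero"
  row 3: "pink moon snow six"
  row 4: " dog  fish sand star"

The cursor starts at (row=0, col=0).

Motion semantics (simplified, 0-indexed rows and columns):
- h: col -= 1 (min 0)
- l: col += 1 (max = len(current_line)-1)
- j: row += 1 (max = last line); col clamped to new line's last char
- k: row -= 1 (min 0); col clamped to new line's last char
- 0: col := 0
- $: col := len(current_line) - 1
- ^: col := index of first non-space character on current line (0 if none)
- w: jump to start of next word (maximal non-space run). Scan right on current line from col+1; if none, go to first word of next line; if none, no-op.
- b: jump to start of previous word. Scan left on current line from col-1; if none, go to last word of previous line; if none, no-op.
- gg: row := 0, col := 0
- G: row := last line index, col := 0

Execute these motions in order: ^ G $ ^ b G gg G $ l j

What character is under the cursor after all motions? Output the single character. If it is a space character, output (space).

After 1 (^): row=0 col=0 char='f'
After 2 (G): row=4 col=0 char='_'
After 3 ($): row=4 col=19 char='r'
After 4 (^): row=4 col=1 char='d'
After 5 (b): row=3 col=15 char='s'
After 6 (G): row=4 col=0 char='_'
After 7 (gg): row=0 col=0 char='f'
After 8 (G): row=4 col=0 char='_'
After 9 ($): row=4 col=19 char='r'
After 10 (l): row=4 col=19 char='r'
After 11 (j): row=4 col=19 char='r'

Answer: r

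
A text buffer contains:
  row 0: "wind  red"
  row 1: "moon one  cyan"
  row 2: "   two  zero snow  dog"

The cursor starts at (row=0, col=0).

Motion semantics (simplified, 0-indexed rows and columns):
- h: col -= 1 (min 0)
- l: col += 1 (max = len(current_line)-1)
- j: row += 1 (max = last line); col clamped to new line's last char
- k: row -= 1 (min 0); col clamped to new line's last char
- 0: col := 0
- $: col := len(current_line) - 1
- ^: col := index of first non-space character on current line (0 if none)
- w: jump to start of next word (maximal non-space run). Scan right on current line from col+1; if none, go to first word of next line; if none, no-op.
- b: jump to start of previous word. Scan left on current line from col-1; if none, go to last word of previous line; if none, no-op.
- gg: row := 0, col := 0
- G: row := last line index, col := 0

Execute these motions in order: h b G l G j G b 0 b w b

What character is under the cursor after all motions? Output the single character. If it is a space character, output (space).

Answer: r

Derivation:
After 1 (h): row=0 col=0 char='w'
After 2 (b): row=0 col=0 char='w'
After 3 (G): row=2 col=0 char='_'
After 4 (l): row=2 col=1 char='_'
After 5 (G): row=2 col=0 char='_'
After 6 (j): row=2 col=0 char='_'
After 7 (G): row=2 col=0 char='_'
After 8 (b): row=1 col=10 char='c'
After 9 (0): row=1 col=0 char='m'
After 10 (b): row=0 col=6 char='r'
After 11 (w): row=1 col=0 char='m'
After 12 (b): row=0 col=6 char='r'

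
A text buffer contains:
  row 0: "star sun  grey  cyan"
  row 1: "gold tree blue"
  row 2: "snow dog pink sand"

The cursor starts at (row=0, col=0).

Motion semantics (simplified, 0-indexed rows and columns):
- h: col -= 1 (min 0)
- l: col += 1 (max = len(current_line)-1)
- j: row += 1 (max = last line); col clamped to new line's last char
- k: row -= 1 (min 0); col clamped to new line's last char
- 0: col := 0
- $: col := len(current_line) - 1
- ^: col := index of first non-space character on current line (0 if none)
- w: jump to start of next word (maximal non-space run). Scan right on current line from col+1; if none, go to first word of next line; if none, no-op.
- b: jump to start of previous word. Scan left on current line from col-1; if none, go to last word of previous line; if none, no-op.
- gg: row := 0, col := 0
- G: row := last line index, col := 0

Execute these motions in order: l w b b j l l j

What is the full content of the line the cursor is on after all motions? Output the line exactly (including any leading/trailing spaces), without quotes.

Answer: snow dog pink sand

Derivation:
After 1 (l): row=0 col=1 char='t'
After 2 (w): row=0 col=5 char='s'
After 3 (b): row=0 col=0 char='s'
After 4 (b): row=0 col=0 char='s'
After 5 (j): row=1 col=0 char='g'
After 6 (l): row=1 col=1 char='o'
After 7 (l): row=1 col=2 char='l'
After 8 (j): row=2 col=2 char='o'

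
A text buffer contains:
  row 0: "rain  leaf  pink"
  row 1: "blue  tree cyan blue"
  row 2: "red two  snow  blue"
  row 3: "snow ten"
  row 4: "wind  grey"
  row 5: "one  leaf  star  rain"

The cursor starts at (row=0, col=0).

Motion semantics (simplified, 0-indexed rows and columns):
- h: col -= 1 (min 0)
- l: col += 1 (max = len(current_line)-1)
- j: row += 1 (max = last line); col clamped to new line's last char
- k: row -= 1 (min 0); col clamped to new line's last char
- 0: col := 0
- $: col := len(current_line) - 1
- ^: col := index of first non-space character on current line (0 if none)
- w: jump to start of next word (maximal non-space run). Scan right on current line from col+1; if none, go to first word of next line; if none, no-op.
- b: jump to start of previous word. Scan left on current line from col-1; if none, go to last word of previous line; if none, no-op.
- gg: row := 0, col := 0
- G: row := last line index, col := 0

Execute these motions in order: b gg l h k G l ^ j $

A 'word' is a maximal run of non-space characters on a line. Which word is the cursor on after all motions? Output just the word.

Answer: rain

Derivation:
After 1 (b): row=0 col=0 char='r'
After 2 (gg): row=0 col=0 char='r'
After 3 (l): row=0 col=1 char='a'
After 4 (h): row=0 col=0 char='r'
After 5 (k): row=0 col=0 char='r'
After 6 (G): row=5 col=0 char='o'
After 7 (l): row=5 col=1 char='n'
After 8 (^): row=5 col=0 char='o'
After 9 (j): row=5 col=0 char='o'
After 10 ($): row=5 col=20 char='n'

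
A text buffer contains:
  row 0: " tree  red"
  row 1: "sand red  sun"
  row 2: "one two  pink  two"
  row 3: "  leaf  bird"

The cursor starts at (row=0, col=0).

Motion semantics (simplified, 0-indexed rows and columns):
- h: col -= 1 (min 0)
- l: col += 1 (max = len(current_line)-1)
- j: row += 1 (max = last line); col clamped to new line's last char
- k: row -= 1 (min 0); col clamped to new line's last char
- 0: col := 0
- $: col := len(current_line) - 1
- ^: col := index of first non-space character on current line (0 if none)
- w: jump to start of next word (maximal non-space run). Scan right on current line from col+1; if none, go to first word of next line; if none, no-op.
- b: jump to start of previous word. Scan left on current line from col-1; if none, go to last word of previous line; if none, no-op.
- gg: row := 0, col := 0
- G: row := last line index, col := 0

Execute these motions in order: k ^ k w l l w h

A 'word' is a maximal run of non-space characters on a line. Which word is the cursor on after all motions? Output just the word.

Answer: sand

Derivation:
After 1 (k): row=0 col=0 char='_'
After 2 (^): row=0 col=1 char='t'
After 3 (k): row=0 col=1 char='t'
After 4 (w): row=0 col=7 char='r'
After 5 (l): row=0 col=8 char='e'
After 6 (l): row=0 col=9 char='d'
After 7 (w): row=1 col=0 char='s'
After 8 (h): row=1 col=0 char='s'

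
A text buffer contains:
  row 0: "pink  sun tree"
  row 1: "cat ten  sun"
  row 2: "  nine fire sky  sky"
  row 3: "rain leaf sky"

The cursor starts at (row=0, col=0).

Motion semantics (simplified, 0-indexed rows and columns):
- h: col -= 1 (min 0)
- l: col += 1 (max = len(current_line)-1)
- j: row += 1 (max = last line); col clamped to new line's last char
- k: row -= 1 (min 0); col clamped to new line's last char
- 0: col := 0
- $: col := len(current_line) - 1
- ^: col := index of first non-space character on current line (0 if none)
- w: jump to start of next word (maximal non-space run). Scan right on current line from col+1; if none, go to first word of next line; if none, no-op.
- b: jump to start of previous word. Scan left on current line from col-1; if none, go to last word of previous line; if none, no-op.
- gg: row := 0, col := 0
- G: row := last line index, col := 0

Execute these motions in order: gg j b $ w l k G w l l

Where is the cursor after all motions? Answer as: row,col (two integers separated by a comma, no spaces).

Answer: 3,7

Derivation:
After 1 (gg): row=0 col=0 char='p'
After 2 (j): row=1 col=0 char='c'
After 3 (b): row=0 col=10 char='t'
After 4 ($): row=0 col=13 char='e'
After 5 (w): row=1 col=0 char='c'
After 6 (l): row=1 col=1 char='a'
After 7 (k): row=0 col=1 char='i'
After 8 (G): row=3 col=0 char='r'
After 9 (w): row=3 col=5 char='l'
After 10 (l): row=3 col=6 char='e'
After 11 (l): row=3 col=7 char='a'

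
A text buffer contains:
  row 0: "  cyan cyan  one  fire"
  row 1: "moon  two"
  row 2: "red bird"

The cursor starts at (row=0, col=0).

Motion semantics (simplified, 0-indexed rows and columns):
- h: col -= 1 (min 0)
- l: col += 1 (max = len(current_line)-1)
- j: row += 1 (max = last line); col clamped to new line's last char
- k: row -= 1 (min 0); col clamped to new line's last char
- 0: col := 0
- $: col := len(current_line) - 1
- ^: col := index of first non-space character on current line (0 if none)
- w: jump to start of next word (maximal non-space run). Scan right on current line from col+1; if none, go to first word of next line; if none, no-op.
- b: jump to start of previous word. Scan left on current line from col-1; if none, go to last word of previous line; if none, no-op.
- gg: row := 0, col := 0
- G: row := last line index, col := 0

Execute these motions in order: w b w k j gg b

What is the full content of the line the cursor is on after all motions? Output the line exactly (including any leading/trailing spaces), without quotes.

Answer:   cyan cyan  one  fire

Derivation:
After 1 (w): row=0 col=2 char='c'
After 2 (b): row=0 col=2 char='c'
After 3 (w): row=0 col=7 char='c'
After 4 (k): row=0 col=7 char='c'
After 5 (j): row=1 col=7 char='w'
After 6 (gg): row=0 col=0 char='_'
After 7 (b): row=0 col=0 char='_'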